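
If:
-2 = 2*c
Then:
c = -1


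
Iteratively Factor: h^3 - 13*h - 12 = (h + 1)*(h^2 - h - 12) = (h - 4)*(h + 1)*(h + 3)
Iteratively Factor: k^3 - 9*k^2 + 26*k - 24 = (k - 3)*(k^2 - 6*k + 8) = (k - 3)*(k - 2)*(k - 4)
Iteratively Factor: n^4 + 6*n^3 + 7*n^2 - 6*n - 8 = (n + 1)*(n^3 + 5*n^2 + 2*n - 8) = (n + 1)*(n + 4)*(n^2 + n - 2) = (n + 1)*(n + 2)*(n + 4)*(n - 1)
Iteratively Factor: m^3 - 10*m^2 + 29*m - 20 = (m - 5)*(m^2 - 5*m + 4) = (m - 5)*(m - 4)*(m - 1)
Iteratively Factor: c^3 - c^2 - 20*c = (c + 4)*(c^2 - 5*c) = c*(c + 4)*(c - 5)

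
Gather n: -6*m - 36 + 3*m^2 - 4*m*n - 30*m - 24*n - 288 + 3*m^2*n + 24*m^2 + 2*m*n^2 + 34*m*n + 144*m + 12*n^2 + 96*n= 27*m^2 + 108*m + n^2*(2*m + 12) + n*(3*m^2 + 30*m + 72) - 324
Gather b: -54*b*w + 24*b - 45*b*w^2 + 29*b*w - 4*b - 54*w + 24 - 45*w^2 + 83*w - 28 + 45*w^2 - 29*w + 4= b*(-45*w^2 - 25*w + 20)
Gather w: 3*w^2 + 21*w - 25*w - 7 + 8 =3*w^2 - 4*w + 1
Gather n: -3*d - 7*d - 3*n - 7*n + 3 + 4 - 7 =-10*d - 10*n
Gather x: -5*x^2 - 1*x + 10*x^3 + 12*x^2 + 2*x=10*x^3 + 7*x^2 + x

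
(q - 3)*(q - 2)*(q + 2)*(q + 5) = q^4 + 2*q^3 - 19*q^2 - 8*q + 60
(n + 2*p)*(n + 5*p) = n^2 + 7*n*p + 10*p^2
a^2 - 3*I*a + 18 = (a - 6*I)*(a + 3*I)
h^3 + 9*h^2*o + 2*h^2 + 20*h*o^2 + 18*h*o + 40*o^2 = (h + 2)*(h + 4*o)*(h + 5*o)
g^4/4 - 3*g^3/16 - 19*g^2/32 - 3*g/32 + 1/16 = (g/4 + 1/4)*(g - 2)*(g - 1/4)*(g + 1/2)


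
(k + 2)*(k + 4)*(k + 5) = k^3 + 11*k^2 + 38*k + 40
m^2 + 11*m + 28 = (m + 4)*(m + 7)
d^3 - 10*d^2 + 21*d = d*(d - 7)*(d - 3)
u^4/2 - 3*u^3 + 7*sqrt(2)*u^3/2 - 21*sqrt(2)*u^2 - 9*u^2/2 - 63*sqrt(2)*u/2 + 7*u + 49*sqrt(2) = (u/2 + 1)*(u - 7)*(u - 1)*(u + 7*sqrt(2))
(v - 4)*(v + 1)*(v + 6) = v^3 + 3*v^2 - 22*v - 24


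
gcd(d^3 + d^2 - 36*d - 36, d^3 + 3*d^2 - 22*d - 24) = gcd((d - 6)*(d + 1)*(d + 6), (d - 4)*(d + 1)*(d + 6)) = d^2 + 7*d + 6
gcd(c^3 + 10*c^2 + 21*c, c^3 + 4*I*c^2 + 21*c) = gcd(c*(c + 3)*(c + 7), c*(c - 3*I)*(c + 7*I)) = c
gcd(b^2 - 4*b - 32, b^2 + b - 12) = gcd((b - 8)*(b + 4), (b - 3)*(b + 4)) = b + 4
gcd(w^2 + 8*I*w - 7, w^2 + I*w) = w + I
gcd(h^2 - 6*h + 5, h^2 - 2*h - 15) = h - 5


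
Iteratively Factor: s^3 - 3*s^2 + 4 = (s + 1)*(s^2 - 4*s + 4) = (s - 2)*(s + 1)*(s - 2)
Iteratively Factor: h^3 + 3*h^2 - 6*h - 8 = (h - 2)*(h^2 + 5*h + 4) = (h - 2)*(h + 4)*(h + 1)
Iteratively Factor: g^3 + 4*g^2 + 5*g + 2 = (g + 1)*(g^2 + 3*g + 2) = (g + 1)*(g + 2)*(g + 1)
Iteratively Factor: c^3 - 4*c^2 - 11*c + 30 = (c + 3)*(c^2 - 7*c + 10) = (c - 5)*(c + 3)*(c - 2)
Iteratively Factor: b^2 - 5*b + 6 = (b - 3)*(b - 2)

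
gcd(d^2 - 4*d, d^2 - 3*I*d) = d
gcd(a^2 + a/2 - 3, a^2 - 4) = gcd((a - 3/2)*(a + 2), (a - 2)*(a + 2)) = a + 2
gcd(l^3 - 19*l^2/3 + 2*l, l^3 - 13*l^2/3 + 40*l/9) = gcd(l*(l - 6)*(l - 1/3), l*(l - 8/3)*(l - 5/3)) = l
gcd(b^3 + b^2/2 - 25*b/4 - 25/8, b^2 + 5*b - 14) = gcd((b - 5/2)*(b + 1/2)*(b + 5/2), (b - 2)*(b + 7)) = 1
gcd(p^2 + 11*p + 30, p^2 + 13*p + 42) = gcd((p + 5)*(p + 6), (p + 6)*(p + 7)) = p + 6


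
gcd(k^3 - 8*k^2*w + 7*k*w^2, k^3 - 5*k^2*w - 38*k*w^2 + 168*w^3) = -k + 7*w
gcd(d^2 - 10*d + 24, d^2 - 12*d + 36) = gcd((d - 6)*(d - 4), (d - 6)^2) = d - 6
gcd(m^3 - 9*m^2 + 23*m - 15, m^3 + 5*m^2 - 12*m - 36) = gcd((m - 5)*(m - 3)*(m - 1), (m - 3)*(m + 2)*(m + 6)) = m - 3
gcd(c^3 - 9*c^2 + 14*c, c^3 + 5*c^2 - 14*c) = c^2 - 2*c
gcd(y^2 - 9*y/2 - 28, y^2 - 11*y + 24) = y - 8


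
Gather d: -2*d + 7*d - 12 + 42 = 5*d + 30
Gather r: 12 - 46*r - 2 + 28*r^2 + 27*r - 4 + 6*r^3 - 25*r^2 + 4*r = 6*r^3 + 3*r^2 - 15*r + 6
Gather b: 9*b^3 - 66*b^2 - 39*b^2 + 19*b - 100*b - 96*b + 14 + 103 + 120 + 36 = 9*b^3 - 105*b^2 - 177*b + 273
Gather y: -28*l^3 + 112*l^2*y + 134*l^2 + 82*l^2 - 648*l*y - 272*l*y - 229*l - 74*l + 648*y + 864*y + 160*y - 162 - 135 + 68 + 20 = -28*l^3 + 216*l^2 - 303*l + y*(112*l^2 - 920*l + 1672) - 209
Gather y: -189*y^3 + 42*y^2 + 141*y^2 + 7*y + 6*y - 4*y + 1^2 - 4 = -189*y^3 + 183*y^2 + 9*y - 3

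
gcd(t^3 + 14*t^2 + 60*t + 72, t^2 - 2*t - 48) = t + 6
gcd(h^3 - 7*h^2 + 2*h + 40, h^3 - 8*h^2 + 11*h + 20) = h^2 - 9*h + 20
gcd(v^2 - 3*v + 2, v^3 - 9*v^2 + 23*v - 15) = v - 1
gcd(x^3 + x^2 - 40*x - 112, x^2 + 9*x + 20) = x + 4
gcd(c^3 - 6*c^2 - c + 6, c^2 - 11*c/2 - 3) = c - 6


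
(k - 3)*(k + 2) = k^2 - k - 6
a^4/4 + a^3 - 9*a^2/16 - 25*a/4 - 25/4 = (a/2 + 1)^2*(a - 5/2)*(a + 5/2)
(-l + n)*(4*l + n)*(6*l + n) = -24*l^3 + 14*l^2*n + 9*l*n^2 + n^3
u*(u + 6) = u^2 + 6*u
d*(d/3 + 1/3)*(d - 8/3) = d^3/3 - 5*d^2/9 - 8*d/9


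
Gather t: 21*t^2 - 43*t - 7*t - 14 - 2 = 21*t^2 - 50*t - 16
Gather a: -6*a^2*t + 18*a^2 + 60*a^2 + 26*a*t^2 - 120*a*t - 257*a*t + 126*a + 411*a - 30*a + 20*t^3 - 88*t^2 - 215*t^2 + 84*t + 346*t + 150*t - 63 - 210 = a^2*(78 - 6*t) + a*(26*t^2 - 377*t + 507) + 20*t^3 - 303*t^2 + 580*t - 273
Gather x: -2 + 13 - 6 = 5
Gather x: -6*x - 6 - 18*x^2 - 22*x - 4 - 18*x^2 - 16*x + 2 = -36*x^2 - 44*x - 8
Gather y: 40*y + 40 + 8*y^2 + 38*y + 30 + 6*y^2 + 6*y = 14*y^2 + 84*y + 70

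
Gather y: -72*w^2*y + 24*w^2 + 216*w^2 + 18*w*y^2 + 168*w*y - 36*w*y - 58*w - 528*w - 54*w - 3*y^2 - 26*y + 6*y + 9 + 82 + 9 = 240*w^2 - 640*w + y^2*(18*w - 3) + y*(-72*w^2 + 132*w - 20) + 100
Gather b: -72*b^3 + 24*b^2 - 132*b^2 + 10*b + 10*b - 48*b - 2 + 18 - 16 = -72*b^3 - 108*b^2 - 28*b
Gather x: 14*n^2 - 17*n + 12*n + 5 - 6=14*n^2 - 5*n - 1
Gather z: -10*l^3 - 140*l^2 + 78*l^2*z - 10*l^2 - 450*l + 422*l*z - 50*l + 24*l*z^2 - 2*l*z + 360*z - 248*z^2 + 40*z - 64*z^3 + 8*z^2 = -10*l^3 - 150*l^2 - 500*l - 64*z^3 + z^2*(24*l - 240) + z*(78*l^2 + 420*l + 400)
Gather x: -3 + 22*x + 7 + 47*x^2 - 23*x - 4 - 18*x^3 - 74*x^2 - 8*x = -18*x^3 - 27*x^2 - 9*x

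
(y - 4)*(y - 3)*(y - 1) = y^3 - 8*y^2 + 19*y - 12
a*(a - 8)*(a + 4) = a^3 - 4*a^2 - 32*a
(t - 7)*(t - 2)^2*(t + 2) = t^4 - 9*t^3 + 10*t^2 + 36*t - 56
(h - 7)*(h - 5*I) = h^2 - 7*h - 5*I*h + 35*I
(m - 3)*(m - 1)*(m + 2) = m^3 - 2*m^2 - 5*m + 6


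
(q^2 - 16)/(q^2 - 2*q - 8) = (q + 4)/(q + 2)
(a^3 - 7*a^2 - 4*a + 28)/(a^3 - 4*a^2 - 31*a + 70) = (a + 2)/(a + 5)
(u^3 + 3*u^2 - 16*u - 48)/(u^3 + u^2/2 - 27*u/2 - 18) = 2*(u + 4)/(2*u + 3)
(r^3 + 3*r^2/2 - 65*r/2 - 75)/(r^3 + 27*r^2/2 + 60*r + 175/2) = (2*r^2 - 7*r - 30)/(2*r^2 + 17*r + 35)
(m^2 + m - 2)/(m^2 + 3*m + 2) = (m - 1)/(m + 1)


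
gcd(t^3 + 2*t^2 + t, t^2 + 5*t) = t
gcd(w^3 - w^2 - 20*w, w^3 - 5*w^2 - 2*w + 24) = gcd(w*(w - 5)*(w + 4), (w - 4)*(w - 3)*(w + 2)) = 1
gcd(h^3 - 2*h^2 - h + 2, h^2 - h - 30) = 1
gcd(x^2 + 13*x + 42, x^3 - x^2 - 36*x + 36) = x + 6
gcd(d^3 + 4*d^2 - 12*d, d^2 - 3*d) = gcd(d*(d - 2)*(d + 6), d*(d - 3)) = d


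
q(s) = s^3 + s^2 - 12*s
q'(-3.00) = 9.00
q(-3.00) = 18.00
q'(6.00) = 108.00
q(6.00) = 180.00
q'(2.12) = 5.72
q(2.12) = -11.42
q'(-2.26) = -1.20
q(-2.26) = 20.68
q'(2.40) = 10.08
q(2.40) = -9.22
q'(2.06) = 4.85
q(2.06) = -11.73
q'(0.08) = -11.82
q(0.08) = -0.95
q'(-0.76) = -11.79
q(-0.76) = 9.26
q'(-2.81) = 6.07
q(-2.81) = 19.43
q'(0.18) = -11.54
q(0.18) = -2.12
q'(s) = 3*s^2 + 2*s - 12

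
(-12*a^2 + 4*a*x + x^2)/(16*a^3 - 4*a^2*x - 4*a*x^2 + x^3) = (6*a + x)/(-8*a^2 - 2*a*x + x^2)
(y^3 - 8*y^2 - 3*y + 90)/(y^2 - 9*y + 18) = (y^2 - 2*y - 15)/(y - 3)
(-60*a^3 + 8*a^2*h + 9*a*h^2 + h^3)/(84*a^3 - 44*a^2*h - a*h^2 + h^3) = (-30*a^2 - 11*a*h - h^2)/(42*a^2 - a*h - h^2)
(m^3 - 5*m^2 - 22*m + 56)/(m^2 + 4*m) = m - 9 + 14/m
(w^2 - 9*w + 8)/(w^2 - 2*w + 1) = (w - 8)/(w - 1)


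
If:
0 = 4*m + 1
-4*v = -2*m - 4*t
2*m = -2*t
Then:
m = -1/4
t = 1/4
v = 1/8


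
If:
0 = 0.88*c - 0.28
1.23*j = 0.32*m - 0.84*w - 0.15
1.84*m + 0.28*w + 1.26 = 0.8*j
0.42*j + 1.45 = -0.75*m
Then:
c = 0.32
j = -1.11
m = -1.31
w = 0.95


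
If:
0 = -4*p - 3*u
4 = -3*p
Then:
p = -4/3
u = 16/9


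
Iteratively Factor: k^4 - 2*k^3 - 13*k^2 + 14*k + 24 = (k - 4)*(k^3 + 2*k^2 - 5*k - 6) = (k - 4)*(k - 2)*(k^2 + 4*k + 3) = (k - 4)*(k - 2)*(k + 1)*(k + 3)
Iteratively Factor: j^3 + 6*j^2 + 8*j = (j)*(j^2 + 6*j + 8) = j*(j + 2)*(j + 4)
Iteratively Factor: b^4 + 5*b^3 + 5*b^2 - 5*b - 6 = (b + 3)*(b^3 + 2*b^2 - b - 2) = (b + 2)*(b + 3)*(b^2 - 1) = (b + 1)*(b + 2)*(b + 3)*(b - 1)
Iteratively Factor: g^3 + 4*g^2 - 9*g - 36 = (g + 3)*(g^2 + g - 12) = (g + 3)*(g + 4)*(g - 3)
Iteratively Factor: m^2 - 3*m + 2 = (m - 2)*(m - 1)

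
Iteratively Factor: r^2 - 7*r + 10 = (r - 5)*(r - 2)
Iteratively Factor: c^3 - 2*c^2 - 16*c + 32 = (c + 4)*(c^2 - 6*c + 8) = (c - 4)*(c + 4)*(c - 2)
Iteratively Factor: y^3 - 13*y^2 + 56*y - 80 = (y - 4)*(y^2 - 9*y + 20) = (y - 4)^2*(y - 5)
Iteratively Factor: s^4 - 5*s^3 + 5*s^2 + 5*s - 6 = (s - 1)*(s^3 - 4*s^2 + s + 6) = (s - 2)*(s - 1)*(s^2 - 2*s - 3) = (s - 2)*(s - 1)*(s + 1)*(s - 3)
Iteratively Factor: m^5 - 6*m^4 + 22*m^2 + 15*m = (m + 1)*(m^4 - 7*m^3 + 7*m^2 + 15*m) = (m + 1)^2*(m^3 - 8*m^2 + 15*m) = (m - 3)*(m + 1)^2*(m^2 - 5*m) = (m - 5)*(m - 3)*(m + 1)^2*(m)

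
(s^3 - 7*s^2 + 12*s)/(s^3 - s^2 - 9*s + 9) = s*(s - 4)/(s^2 + 2*s - 3)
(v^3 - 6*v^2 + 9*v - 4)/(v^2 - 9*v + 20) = (v^2 - 2*v + 1)/(v - 5)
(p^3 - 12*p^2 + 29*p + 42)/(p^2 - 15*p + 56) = (p^2 - 5*p - 6)/(p - 8)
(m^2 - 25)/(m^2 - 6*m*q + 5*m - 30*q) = (5 - m)/(-m + 6*q)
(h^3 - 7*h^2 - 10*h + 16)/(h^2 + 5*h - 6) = (h^2 - 6*h - 16)/(h + 6)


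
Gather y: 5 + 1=6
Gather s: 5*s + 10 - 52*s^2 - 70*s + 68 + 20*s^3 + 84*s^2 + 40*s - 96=20*s^3 + 32*s^2 - 25*s - 18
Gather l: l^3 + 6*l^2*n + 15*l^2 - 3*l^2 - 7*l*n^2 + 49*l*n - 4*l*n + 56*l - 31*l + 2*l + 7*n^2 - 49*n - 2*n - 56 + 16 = l^3 + l^2*(6*n + 12) + l*(-7*n^2 + 45*n + 27) + 7*n^2 - 51*n - 40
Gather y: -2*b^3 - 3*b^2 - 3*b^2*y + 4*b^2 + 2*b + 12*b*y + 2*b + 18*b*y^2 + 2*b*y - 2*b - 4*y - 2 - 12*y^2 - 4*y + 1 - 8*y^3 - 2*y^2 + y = -2*b^3 + b^2 + 2*b - 8*y^3 + y^2*(18*b - 14) + y*(-3*b^2 + 14*b - 7) - 1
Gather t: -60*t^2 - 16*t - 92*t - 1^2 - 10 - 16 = -60*t^2 - 108*t - 27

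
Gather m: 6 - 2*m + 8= 14 - 2*m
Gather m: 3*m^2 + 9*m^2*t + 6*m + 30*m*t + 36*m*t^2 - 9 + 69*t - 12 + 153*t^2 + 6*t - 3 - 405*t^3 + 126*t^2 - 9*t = m^2*(9*t + 3) + m*(36*t^2 + 30*t + 6) - 405*t^3 + 279*t^2 + 66*t - 24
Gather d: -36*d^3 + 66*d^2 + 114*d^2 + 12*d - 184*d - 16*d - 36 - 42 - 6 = -36*d^3 + 180*d^2 - 188*d - 84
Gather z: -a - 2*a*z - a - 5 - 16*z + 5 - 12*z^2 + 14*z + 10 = -2*a - 12*z^2 + z*(-2*a - 2) + 10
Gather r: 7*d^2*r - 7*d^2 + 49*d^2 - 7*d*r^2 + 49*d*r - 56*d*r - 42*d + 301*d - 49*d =42*d^2 - 7*d*r^2 + 210*d + r*(7*d^2 - 7*d)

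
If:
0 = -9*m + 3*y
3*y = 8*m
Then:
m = 0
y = 0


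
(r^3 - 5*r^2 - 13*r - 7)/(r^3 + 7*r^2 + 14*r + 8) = (r^2 - 6*r - 7)/(r^2 + 6*r + 8)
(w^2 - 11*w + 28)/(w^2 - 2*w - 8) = (w - 7)/(w + 2)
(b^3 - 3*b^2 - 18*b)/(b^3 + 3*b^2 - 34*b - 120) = b*(b + 3)/(b^2 + 9*b + 20)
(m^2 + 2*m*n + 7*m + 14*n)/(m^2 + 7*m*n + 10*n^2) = (m + 7)/(m + 5*n)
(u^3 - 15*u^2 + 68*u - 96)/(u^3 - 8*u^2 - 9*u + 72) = (u - 4)/(u + 3)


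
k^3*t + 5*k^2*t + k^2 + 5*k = k*(k + 5)*(k*t + 1)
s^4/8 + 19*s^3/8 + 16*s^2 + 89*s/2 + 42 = (s/4 + 1)*(s/2 + 1)*(s + 6)*(s + 7)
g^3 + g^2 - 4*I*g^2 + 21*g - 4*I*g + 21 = (g + 1)*(g - 7*I)*(g + 3*I)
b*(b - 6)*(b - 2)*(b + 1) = b^4 - 7*b^3 + 4*b^2 + 12*b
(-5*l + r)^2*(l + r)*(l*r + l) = 25*l^4*r + 25*l^4 + 15*l^3*r^2 + 15*l^3*r - 9*l^2*r^3 - 9*l^2*r^2 + l*r^4 + l*r^3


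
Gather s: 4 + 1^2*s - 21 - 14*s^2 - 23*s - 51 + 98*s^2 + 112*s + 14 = 84*s^2 + 90*s - 54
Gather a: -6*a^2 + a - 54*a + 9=-6*a^2 - 53*a + 9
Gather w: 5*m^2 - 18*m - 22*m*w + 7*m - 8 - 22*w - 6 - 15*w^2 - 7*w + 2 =5*m^2 - 11*m - 15*w^2 + w*(-22*m - 29) - 12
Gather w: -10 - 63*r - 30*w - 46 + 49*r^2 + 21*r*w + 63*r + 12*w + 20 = 49*r^2 + w*(21*r - 18) - 36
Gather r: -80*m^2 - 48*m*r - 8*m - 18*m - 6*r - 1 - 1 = -80*m^2 - 26*m + r*(-48*m - 6) - 2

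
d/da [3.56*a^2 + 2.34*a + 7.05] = 7.12*a + 2.34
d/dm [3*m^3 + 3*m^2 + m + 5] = 9*m^2 + 6*m + 1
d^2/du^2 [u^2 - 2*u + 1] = 2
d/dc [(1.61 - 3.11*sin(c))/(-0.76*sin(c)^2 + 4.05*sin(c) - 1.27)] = (-2.3636*sin(c)^2 + 2.4472*sin(c) - 2.5708)*cos(c)/(0.5776*sin(c)^4 - 6.156*sin(c)^3 + 18.3329*sin(c)^2 - 10.287*sin(c) + 1.6129)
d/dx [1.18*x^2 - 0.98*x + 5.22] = 2.36*x - 0.98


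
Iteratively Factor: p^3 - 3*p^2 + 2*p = (p - 2)*(p^2 - p) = p*(p - 2)*(p - 1)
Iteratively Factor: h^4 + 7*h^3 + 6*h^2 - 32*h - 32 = (h - 2)*(h^3 + 9*h^2 + 24*h + 16) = (h - 2)*(h + 1)*(h^2 + 8*h + 16) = (h - 2)*(h + 1)*(h + 4)*(h + 4)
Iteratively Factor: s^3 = (s)*(s^2) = s^2*(s)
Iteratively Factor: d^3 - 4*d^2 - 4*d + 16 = (d + 2)*(d^2 - 6*d + 8) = (d - 4)*(d + 2)*(d - 2)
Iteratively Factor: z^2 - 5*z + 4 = (z - 1)*(z - 4)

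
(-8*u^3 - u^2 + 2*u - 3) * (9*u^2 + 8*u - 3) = -72*u^5 - 73*u^4 + 34*u^3 - 8*u^2 - 30*u + 9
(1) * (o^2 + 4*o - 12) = o^2 + 4*o - 12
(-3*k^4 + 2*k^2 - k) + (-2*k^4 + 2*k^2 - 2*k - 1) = -5*k^4 + 4*k^2 - 3*k - 1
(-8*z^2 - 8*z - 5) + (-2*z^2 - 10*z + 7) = -10*z^2 - 18*z + 2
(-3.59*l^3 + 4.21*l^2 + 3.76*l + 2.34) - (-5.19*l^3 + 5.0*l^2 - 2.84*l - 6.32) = 1.6*l^3 - 0.79*l^2 + 6.6*l + 8.66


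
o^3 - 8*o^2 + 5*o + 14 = (o - 7)*(o - 2)*(o + 1)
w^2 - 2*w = w*(w - 2)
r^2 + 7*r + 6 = (r + 1)*(r + 6)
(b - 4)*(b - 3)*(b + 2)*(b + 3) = b^4 - 2*b^3 - 17*b^2 + 18*b + 72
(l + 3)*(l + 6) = l^2 + 9*l + 18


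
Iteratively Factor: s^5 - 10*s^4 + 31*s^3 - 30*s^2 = (s - 3)*(s^4 - 7*s^3 + 10*s^2) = s*(s - 3)*(s^3 - 7*s^2 + 10*s) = s^2*(s - 3)*(s^2 - 7*s + 10) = s^2*(s - 3)*(s - 2)*(s - 5)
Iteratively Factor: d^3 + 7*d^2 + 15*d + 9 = (d + 1)*(d^2 + 6*d + 9) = (d + 1)*(d + 3)*(d + 3)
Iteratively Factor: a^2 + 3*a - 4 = (a + 4)*(a - 1)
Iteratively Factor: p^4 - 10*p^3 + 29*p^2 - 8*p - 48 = (p - 4)*(p^3 - 6*p^2 + 5*p + 12) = (p - 4)*(p - 3)*(p^2 - 3*p - 4) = (p - 4)^2*(p - 3)*(p + 1)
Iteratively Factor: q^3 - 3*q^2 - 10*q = (q + 2)*(q^2 - 5*q) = (q - 5)*(q + 2)*(q)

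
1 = 1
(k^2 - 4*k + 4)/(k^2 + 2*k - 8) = (k - 2)/(k + 4)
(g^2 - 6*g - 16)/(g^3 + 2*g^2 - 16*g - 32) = (g - 8)/(g^2 - 16)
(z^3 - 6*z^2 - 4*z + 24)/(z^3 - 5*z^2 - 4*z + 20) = (z - 6)/(z - 5)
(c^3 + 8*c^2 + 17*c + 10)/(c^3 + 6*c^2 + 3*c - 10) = (c + 1)/(c - 1)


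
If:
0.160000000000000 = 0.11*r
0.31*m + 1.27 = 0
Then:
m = -4.10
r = 1.45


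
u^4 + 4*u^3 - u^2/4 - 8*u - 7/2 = (u + 1/2)*(u + 7/2)*(u - sqrt(2))*(u + sqrt(2))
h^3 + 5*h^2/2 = h^2*(h + 5/2)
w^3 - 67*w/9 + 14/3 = (w - 7/3)*(w - 2/3)*(w + 3)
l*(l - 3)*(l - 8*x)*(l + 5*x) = l^4 - 3*l^3*x - 3*l^3 - 40*l^2*x^2 + 9*l^2*x + 120*l*x^2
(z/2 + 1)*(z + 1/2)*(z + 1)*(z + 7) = z^4/2 + 21*z^3/4 + 14*z^2 + 51*z/4 + 7/2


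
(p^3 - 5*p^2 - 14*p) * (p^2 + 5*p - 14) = p^5 - 53*p^3 + 196*p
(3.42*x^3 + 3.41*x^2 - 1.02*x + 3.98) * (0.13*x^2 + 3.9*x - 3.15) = 0.4446*x^5 + 13.7813*x^4 + 2.3934*x^3 - 14.2021*x^2 + 18.735*x - 12.537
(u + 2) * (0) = 0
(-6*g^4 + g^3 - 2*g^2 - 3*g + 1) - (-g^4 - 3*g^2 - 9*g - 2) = -5*g^4 + g^3 + g^2 + 6*g + 3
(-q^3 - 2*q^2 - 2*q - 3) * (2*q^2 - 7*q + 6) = -2*q^5 + 3*q^4 + 4*q^3 - 4*q^2 + 9*q - 18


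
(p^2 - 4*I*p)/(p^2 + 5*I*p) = (p - 4*I)/(p + 5*I)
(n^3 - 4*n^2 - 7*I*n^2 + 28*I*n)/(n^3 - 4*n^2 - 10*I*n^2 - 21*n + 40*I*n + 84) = n/(n - 3*I)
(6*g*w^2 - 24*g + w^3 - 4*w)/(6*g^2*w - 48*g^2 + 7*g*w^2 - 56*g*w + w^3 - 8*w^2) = (w^2 - 4)/(g*w - 8*g + w^2 - 8*w)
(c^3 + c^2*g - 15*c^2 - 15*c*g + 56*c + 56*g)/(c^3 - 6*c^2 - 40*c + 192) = (c^2 + c*g - 7*c - 7*g)/(c^2 + 2*c - 24)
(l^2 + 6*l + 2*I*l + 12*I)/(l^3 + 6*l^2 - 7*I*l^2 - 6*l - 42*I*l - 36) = (l + 2*I)/(l^2 - 7*I*l - 6)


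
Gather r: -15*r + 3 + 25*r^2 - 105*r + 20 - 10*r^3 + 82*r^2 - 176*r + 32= -10*r^3 + 107*r^2 - 296*r + 55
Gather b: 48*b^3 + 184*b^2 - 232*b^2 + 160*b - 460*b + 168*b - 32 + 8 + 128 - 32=48*b^3 - 48*b^2 - 132*b + 72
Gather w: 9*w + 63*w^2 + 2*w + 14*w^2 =77*w^2 + 11*w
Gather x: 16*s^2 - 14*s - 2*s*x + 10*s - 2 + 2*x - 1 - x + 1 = 16*s^2 - 4*s + x*(1 - 2*s) - 2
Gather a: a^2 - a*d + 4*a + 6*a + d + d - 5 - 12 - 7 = a^2 + a*(10 - d) + 2*d - 24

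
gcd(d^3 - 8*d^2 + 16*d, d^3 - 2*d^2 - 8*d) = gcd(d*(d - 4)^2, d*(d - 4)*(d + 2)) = d^2 - 4*d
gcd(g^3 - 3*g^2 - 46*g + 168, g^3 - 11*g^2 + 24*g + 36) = g - 6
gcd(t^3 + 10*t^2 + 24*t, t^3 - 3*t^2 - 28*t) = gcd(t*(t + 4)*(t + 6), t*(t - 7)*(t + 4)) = t^2 + 4*t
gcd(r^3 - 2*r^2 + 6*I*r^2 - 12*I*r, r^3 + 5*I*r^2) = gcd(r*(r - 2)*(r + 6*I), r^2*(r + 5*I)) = r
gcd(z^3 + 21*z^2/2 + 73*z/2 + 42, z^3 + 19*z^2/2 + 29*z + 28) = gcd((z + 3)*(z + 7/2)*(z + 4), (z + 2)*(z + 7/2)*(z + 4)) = z^2 + 15*z/2 + 14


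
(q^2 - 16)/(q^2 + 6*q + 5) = (q^2 - 16)/(q^2 + 6*q + 5)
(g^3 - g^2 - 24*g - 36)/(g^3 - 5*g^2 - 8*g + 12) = (g + 3)/(g - 1)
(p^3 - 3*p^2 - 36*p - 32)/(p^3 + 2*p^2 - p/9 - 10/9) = 9*(p^2 - 4*p - 32)/(9*p^2 + 9*p - 10)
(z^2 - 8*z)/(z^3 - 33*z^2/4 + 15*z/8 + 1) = 8*z/(8*z^2 - 2*z - 1)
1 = 1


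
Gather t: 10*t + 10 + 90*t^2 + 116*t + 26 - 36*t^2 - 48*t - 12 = 54*t^2 + 78*t + 24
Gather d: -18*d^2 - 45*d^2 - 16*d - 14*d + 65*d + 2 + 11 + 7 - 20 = -63*d^2 + 35*d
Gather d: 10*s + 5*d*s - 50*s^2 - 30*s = 5*d*s - 50*s^2 - 20*s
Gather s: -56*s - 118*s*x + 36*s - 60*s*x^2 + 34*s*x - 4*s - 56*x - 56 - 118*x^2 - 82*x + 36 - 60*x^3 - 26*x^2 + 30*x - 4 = s*(-60*x^2 - 84*x - 24) - 60*x^3 - 144*x^2 - 108*x - 24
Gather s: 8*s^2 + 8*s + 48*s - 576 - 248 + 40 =8*s^2 + 56*s - 784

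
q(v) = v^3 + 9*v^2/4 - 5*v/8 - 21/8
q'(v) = 3*v^2 + 9*v/2 - 5/8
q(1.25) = 2.06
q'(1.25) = 9.69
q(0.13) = -2.67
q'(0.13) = 0.01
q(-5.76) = -115.48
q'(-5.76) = 72.99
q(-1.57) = 0.03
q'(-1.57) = -0.30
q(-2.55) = -2.98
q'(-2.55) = 7.41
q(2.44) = 23.77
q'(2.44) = 28.22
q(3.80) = 82.36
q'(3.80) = 59.80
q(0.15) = -2.66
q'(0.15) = 0.12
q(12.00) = 2041.88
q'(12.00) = 485.38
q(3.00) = 42.75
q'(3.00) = 39.88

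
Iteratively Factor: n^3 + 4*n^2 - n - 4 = (n + 1)*(n^2 + 3*n - 4) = (n - 1)*(n + 1)*(n + 4)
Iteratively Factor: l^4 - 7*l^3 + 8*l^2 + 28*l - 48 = (l - 3)*(l^3 - 4*l^2 - 4*l + 16) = (l - 4)*(l - 3)*(l^2 - 4) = (l - 4)*(l - 3)*(l - 2)*(l + 2)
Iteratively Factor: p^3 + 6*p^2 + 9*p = (p + 3)*(p^2 + 3*p) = (p + 3)^2*(p)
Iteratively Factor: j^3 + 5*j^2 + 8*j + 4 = (j + 1)*(j^2 + 4*j + 4) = (j + 1)*(j + 2)*(j + 2)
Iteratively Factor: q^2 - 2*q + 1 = (q - 1)*(q - 1)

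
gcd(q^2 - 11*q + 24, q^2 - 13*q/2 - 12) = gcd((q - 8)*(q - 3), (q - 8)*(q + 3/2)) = q - 8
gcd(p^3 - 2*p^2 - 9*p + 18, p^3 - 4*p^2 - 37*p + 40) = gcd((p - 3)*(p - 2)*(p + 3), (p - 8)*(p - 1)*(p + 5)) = 1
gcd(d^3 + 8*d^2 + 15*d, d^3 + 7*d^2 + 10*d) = d^2 + 5*d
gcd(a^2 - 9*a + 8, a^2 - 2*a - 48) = a - 8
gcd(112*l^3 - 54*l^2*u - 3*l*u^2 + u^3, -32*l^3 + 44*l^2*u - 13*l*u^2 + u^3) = -8*l + u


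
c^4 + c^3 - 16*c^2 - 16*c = c*(c - 4)*(c + 1)*(c + 4)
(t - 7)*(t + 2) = t^2 - 5*t - 14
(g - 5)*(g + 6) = g^2 + g - 30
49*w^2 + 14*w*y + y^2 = (7*w + y)^2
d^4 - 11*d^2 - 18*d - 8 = (d - 4)*(d + 1)^2*(d + 2)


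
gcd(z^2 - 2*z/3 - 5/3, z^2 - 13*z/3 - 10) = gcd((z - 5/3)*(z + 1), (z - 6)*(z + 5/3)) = 1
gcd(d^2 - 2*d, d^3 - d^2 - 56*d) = d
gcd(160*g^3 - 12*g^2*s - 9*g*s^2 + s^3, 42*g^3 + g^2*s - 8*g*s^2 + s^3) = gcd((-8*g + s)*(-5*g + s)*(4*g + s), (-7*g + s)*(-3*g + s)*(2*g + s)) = 1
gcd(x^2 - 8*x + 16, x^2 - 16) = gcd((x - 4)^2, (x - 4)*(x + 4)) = x - 4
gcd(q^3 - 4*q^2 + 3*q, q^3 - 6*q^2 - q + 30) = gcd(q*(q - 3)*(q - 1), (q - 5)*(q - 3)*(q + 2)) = q - 3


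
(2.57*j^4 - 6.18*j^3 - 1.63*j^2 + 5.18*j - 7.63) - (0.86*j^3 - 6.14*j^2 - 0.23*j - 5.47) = 2.57*j^4 - 7.04*j^3 + 4.51*j^2 + 5.41*j - 2.16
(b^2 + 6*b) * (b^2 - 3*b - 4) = b^4 + 3*b^3 - 22*b^2 - 24*b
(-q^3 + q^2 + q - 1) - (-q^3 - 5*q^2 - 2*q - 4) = 6*q^2 + 3*q + 3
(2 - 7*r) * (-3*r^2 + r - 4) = 21*r^3 - 13*r^2 + 30*r - 8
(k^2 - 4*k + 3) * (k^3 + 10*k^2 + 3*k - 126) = k^5 + 6*k^4 - 34*k^3 - 108*k^2 + 513*k - 378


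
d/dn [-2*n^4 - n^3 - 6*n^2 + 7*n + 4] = -8*n^3 - 3*n^2 - 12*n + 7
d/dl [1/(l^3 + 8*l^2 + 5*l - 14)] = (-3*l^2 - 16*l - 5)/(l^3 + 8*l^2 + 5*l - 14)^2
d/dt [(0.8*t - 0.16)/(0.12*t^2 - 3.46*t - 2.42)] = (-0.096*t^2 + 0.0384000000000002*t - 2.4896)/(0.0144*t^4 - 0.8304*t^3 + 11.3908*t^2 + 16.7464*t + 5.8564)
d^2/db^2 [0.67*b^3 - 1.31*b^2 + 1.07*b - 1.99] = 4.02*b - 2.62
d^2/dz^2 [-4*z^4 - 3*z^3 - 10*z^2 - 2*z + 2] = -48*z^2 - 18*z - 20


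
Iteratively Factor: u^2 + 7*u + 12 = (u + 4)*(u + 3)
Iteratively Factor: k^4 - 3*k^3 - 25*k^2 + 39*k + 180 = (k + 3)*(k^3 - 6*k^2 - 7*k + 60) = (k - 5)*(k + 3)*(k^2 - k - 12) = (k - 5)*(k + 3)^2*(k - 4)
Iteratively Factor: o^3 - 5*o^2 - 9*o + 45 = (o - 5)*(o^2 - 9) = (o - 5)*(o + 3)*(o - 3)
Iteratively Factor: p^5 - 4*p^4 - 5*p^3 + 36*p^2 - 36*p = (p - 2)*(p^4 - 2*p^3 - 9*p^2 + 18*p) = (p - 3)*(p - 2)*(p^3 + p^2 - 6*p) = p*(p - 3)*(p - 2)*(p^2 + p - 6) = p*(p - 3)*(p - 2)^2*(p + 3)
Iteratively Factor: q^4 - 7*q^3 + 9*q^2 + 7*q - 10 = (q + 1)*(q^3 - 8*q^2 + 17*q - 10) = (q - 5)*(q + 1)*(q^2 - 3*q + 2) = (q - 5)*(q - 1)*(q + 1)*(q - 2)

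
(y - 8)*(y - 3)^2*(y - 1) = y^4 - 15*y^3 + 71*y^2 - 129*y + 72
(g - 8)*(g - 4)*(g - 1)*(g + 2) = g^4 - 11*g^3 + 18*g^2 + 56*g - 64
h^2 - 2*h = h*(h - 2)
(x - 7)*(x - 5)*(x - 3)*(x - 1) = x^4 - 16*x^3 + 86*x^2 - 176*x + 105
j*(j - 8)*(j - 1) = j^3 - 9*j^2 + 8*j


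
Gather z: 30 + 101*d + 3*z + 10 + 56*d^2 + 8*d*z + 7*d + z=56*d^2 + 108*d + z*(8*d + 4) + 40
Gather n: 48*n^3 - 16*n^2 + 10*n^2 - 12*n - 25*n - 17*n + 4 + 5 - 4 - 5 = 48*n^3 - 6*n^2 - 54*n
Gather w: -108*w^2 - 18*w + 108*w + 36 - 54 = -108*w^2 + 90*w - 18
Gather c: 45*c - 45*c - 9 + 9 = 0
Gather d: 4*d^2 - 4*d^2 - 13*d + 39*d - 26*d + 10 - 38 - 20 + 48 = 0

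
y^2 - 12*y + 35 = (y - 7)*(y - 5)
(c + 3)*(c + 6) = c^2 + 9*c + 18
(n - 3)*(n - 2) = n^2 - 5*n + 6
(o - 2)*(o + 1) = o^2 - o - 2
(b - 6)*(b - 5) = b^2 - 11*b + 30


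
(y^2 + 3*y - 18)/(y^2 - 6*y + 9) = (y + 6)/(y - 3)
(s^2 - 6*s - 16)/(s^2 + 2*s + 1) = (s^2 - 6*s - 16)/(s^2 + 2*s + 1)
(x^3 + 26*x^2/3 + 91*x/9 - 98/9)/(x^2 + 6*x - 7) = (9*x^2 + 15*x - 14)/(9*(x - 1))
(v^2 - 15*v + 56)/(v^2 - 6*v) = (v^2 - 15*v + 56)/(v*(v - 6))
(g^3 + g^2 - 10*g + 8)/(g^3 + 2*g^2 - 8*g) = (g - 1)/g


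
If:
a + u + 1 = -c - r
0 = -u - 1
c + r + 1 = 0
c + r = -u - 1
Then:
No Solution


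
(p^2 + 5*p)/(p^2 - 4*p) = (p + 5)/(p - 4)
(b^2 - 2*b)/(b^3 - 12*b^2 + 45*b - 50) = b/(b^2 - 10*b + 25)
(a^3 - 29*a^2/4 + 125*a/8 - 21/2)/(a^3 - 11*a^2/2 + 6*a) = (a - 7/4)/a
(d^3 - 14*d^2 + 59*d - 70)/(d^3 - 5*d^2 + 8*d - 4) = (d^2 - 12*d + 35)/(d^2 - 3*d + 2)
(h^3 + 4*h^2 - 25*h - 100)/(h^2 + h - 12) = (h^2 - 25)/(h - 3)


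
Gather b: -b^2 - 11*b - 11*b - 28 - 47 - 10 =-b^2 - 22*b - 85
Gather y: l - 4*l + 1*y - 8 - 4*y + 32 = -3*l - 3*y + 24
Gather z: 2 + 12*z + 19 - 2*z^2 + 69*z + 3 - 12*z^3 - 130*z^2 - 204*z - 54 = -12*z^3 - 132*z^2 - 123*z - 30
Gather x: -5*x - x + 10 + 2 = 12 - 6*x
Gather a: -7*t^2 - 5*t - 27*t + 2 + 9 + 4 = -7*t^2 - 32*t + 15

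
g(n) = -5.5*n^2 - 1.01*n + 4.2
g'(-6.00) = 64.99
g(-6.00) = -187.74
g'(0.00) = -1.01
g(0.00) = 4.20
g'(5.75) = -64.26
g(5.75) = -183.45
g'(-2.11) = 22.20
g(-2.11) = -18.16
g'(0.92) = -11.13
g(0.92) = -1.38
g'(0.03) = -1.34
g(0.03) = 4.16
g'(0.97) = -11.68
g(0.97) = -1.95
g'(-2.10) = 22.09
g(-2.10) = -17.93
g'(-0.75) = 7.24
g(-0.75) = 1.86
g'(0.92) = -11.13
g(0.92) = -1.38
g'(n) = -11.0*n - 1.01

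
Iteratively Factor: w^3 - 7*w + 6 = (w - 2)*(w^2 + 2*w - 3) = (w - 2)*(w + 3)*(w - 1)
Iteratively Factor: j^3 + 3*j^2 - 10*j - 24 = (j + 2)*(j^2 + j - 12) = (j + 2)*(j + 4)*(j - 3)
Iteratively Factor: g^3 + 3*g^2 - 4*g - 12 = (g - 2)*(g^2 + 5*g + 6) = (g - 2)*(g + 2)*(g + 3)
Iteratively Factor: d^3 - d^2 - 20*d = (d - 5)*(d^2 + 4*d) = d*(d - 5)*(d + 4)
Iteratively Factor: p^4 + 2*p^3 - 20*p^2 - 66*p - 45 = (p + 1)*(p^3 + p^2 - 21*p - 45) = (p + 1)*(p + 3)*(p^2 - 2*p - 15) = (p - 5)*(p + 1)*(p + 3)*(p + 3)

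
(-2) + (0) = -2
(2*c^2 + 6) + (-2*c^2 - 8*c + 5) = 11 - 8*c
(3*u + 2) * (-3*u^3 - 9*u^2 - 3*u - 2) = -9*u^4 - 33*u^3 - 27*u^2 - 12*u - 4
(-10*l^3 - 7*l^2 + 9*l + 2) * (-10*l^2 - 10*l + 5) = 100*l^5 + 170*l^4 - 70*l^3 - 145*l^2 + 25*l + 10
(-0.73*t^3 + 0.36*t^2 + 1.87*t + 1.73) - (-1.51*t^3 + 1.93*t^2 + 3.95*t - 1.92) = 0.78*t^3 - 1.57*t^2 - 2.08*t + 3.65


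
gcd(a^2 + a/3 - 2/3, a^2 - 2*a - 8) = 1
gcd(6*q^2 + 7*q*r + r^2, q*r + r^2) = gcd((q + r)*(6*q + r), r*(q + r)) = q + r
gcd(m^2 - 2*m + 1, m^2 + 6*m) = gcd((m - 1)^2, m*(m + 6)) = 1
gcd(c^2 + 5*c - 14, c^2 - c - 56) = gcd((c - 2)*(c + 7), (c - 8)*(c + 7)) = c + 7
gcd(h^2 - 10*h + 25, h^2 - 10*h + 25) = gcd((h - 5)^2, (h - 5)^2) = h^2 - 10*h + 25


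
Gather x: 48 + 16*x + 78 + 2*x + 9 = 18*x + 135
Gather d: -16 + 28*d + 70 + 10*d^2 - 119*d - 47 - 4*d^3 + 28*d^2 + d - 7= -4*d^3 + 38*d^2 - 90*d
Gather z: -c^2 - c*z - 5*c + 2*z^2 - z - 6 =-c^2 - 5*c + 2*z^2 + z*(-c - 1) - 6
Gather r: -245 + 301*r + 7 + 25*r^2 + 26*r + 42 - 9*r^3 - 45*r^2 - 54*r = -9*r^3 - 20*r^2 + 273*r - 196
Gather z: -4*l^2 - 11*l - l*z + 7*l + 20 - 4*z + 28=-4*l^2 - 4*l + z*(-l - 4) + 48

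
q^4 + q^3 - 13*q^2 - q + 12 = (q - 3)*(q - 1)*(q + 1)*(q + 4)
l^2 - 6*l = l*(l - 6)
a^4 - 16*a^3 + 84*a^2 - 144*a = a*(a - 6)^2*(a - 4)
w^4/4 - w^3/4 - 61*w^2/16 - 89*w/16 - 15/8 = (w/4 + 1/2)*(w - 5)*(w + 1/2)*(w + 3/2)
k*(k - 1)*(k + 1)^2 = k^4 + k^3 - k^2 - k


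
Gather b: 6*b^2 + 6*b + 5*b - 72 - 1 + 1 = 6*b^2 + 11*b - 72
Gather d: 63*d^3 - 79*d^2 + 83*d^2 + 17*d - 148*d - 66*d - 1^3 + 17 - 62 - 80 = 63*d^3 + 4*d^2 - 197*d - 126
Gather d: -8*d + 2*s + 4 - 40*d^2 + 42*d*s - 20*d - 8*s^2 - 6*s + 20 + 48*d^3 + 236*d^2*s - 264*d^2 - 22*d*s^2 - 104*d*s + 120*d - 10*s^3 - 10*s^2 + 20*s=48*d^3 + d^2*(236*s - 304) + d*(-22*s^2 - 62*s + 92) - 10*s^3 - 18*s^2 + 16*s + 24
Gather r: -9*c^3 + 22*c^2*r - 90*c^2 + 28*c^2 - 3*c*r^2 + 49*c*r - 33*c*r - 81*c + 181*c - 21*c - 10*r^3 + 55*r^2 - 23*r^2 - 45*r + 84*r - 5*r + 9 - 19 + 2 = -9*c^3 - 62*c^2 + 79*c - 10*r^3 + r^2*(32 - 3*c) + r*(22*c^2 + 16*c + 34) - 8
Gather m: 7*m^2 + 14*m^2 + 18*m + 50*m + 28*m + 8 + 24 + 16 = 21*m^2 + 96*m + 48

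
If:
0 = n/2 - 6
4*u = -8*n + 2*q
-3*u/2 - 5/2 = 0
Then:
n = 12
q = 134/3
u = -5/3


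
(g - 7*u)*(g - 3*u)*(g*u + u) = g^3*u - 10*g^2*u^2 + g^2*u + 21*g*u^3 - 10*g*u^2 + 21*u^3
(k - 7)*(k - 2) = k^2 - 9*k + 14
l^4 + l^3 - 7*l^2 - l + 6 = (l - 2)*(l - 1)*(l + 1)*(l + 3)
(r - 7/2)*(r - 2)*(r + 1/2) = r^3 - 5*r^2 + 17*r/4 + 7/2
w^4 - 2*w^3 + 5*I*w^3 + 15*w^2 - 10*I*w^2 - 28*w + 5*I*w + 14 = (w - 1)^2*(w - 2*I)*(w + 7*I)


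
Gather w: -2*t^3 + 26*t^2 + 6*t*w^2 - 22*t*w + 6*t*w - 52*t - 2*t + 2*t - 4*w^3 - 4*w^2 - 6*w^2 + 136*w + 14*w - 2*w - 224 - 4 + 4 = -2*t^3 + 26*t^2 - 52*t - 4*w^3 + w^2*(6*t - 10) + w*(148 - 16*t) - 224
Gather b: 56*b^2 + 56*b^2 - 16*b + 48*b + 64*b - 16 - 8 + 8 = 112*b^2 + 96*b - 16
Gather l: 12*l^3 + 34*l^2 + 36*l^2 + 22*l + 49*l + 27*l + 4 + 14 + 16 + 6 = 12*l^3 + 70*l^2 + 98*l + 40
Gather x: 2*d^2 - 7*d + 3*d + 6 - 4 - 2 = 2*d^2 - 4*d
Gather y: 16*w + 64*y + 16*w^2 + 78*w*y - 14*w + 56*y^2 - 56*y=16*w^2 + 2*w + 56*y^2 + y*(78*w + 8)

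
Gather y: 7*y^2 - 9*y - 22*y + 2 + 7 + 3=7*y^2 - 31*y + 12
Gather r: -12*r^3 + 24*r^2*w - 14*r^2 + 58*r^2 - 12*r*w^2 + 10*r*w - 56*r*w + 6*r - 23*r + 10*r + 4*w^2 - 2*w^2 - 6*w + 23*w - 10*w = -12*r^3 + r^2*(24*w + 44) + r*(-12*w^2 - 46*w - 7) + 2*w^2 + 7*w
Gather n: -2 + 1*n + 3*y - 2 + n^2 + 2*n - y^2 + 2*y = n^2 + 3*n - y^2 + 5*y - 4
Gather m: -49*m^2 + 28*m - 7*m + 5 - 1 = -49*m^2 + 21*m + 4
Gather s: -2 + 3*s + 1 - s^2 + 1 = -s^2 + 3*s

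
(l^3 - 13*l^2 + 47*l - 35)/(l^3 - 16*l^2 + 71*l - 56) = (l - 5)/(l - 8)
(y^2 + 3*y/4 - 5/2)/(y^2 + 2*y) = (y - 5/4)/y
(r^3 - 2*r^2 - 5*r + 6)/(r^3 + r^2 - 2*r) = (r - 3)/r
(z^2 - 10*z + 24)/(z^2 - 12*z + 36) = (z - 4)/(z - 6)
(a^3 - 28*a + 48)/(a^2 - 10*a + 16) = (a^2 + 2*a - 24)/(a - 8)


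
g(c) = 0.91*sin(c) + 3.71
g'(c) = 0.91*cos(c)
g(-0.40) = 3.36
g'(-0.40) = 0.84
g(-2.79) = 3.40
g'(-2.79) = -0.85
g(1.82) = 4.59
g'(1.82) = -0.22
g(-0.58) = 3.21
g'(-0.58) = 0.76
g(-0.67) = 3.14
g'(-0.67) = 0.71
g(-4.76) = 4.62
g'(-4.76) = 0.04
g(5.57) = 3.11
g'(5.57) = 0.69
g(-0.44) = 3.32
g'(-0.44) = 0.82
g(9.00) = 4.09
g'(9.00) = -0.83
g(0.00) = 3.71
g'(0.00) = 0.91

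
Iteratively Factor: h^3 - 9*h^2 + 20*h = (h - 4)*(h^2 - 5*h) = h*(h - 4)*(h - 5)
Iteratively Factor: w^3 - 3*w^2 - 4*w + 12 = (w + 2)*(w^2 - 5*w + 6) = (w - 2)*(w + 2)*(w - 3)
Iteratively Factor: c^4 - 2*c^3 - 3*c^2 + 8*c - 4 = (c - 1)*(c^3 - c^2 - 4*c + 4) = (c - 1)*(c + 2)*(c^2 - 3*c + 2) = (c - 2)*(c - 1)*(c + 2)*(c - 1)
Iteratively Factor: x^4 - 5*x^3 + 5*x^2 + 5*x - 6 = (x - 2)*(x^3 - 3*x^2 - x + 3) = (x - 2)*(x - 1)*(x^2 - 2*x - 3) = (x - 2)*(x - 1)*(x + 1)*(x - 3)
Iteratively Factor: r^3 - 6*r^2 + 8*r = (r - 4)*(r^2 - 2*r) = r*(r - 4)*(r - 2)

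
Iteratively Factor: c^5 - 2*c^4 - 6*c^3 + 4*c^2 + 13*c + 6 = (c + 1)*(c^4 - 3*c^3 - 3*c^2 + 7*c + 6) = (c - 2)*(c + 1)*(c^3 - c^2 - 5*c - 3) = (c - 2)*(c + 1)^2*(c^2 - 2*c - 3) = (c - 3)*(c - 2)*(c + 1)^2*(c + 1)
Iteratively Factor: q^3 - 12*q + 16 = (q - 2)*(q^2 + 2*q - 8) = (q - 2)*(q + 4)*(q - 2)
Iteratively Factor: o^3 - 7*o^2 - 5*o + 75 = (o - 5)*(o^2 - 2*o - 15) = (o - 5)*(o + 3)*(o - 5)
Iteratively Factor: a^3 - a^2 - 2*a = (a)*(a^2 - a - 2) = a*(a - 2)*(a + 1)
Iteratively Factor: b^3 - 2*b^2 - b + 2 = (b - 1)*(b^2 - b - 2) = (b - 2)*(b - 1)*(b + 1)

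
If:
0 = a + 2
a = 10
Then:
No Solution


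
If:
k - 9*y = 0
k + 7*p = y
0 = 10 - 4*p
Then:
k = -315/16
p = 5/2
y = -35/16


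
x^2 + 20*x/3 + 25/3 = (x + 5/3)*(x + 5)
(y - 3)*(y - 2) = y^2 - 5*y + 6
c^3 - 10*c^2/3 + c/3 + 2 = (c - 3)*(c - 1)*(c + 2/3)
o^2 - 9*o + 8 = (o - 8)*(o - 1)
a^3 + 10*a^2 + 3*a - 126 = (a - 3)*(a + 6)*(a + 7)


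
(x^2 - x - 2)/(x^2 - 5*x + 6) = (x + 1)/(x - 3)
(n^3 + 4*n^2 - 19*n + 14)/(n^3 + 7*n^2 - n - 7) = (n - 2)/(n + 1)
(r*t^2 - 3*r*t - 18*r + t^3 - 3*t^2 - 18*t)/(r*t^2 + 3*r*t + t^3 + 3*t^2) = (t - 6)/t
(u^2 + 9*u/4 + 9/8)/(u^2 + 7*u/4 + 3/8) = (4*u + 3)/(4*u + 1)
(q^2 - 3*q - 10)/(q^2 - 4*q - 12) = (q - 5)/(q - 6)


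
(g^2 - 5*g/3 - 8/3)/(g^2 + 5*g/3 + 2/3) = (3*g - 8)/(3*g + 2)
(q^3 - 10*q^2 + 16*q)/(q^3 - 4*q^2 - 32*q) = (q - 2)/(q + 4)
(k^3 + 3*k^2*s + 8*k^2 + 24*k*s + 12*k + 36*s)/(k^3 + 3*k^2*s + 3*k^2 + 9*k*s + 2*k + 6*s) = (k + 6)/(k + 1)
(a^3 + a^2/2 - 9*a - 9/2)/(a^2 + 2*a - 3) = (2*a^2 - 5*a - 3)/(2*(a - 1))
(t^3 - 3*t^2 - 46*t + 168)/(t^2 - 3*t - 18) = (t^2 + 3*t - 28)/(t + 3)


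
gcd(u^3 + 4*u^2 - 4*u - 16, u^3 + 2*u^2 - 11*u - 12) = u + 4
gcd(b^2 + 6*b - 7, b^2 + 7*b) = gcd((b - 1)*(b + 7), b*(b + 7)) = b + 7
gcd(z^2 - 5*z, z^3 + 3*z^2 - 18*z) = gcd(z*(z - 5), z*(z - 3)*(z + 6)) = z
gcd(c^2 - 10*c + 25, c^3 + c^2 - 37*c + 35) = c - 5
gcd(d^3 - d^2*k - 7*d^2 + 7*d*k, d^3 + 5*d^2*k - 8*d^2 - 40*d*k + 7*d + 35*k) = d - 7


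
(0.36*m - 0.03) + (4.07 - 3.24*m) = 4.04 - 2.88*m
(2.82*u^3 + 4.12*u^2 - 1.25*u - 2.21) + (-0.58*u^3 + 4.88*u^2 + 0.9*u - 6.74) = 2.24*u^3 + 9.0*u^2 - 0.35*u - 8.95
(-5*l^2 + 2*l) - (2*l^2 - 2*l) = -7*l^2 + 4*l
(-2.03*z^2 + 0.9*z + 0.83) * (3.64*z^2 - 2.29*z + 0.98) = -7.3892*z^4 + 7.9247*z^3 - 1.0292*z^2 - 1.0187*z + 0.8134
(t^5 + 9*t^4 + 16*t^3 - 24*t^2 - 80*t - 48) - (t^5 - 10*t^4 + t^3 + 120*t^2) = 19*t^4 + 15*t^3 - 144*t^2 - 80*t - 48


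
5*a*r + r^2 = r*(5*a + r)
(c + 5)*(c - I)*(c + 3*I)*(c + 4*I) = c^4 + 5*c^3 + 6*I*c^3 - 5*c^2 + 30*I*c^2 - 25*c + 12*I*c + 60*I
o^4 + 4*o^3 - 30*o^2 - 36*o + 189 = (o - 3)^2*(o + 3)*(o + 7)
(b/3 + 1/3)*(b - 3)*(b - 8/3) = b^3/3 - 14*b^2/9 + 7*b/9 + 8/3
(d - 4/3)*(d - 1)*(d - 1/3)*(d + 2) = d^4 - 2*d^3/3 - 29*d^2/9 + 34*d/9 - 8/9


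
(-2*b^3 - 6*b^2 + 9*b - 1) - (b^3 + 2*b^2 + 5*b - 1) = -3*b^3 - 8*b^2 + 4*b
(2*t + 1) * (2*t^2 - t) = 4*t^3 - t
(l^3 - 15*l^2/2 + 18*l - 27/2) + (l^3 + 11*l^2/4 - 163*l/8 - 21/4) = 2*l^3 - 19*l^2/4 - 19*l/8 - 75/4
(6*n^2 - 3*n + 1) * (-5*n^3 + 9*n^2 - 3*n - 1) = -30*n^5 + 69*n^4 - 50*n^3 + 12*n^2 - 1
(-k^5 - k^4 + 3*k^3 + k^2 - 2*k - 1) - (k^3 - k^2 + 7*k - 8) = -k^5 - k^4 + 2*k^3 + 2*k^2 - 9*k + 7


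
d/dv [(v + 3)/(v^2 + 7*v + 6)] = (v^2 + 7*v - (v + 3)*(2*v + 7) + 6)/(v^2 + 7*v + 6)^2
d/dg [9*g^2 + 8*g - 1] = 18*g + 8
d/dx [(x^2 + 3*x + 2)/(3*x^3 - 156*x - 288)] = (-x^2 - 2*x - 46)/(3*(x^4 - 4*x^3 - 92*x^2 + 192*x + 2304))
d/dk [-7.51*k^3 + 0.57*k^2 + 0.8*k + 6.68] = -22.53*k^2 + 1.14*k + 0.8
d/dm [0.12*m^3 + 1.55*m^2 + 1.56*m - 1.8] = 0.36*m^2 + 3.1*m + 1.56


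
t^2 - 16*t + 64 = (t - 8)^2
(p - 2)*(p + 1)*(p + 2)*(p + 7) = p^4 + 8*p^3 + 3*p^2 - 32*p - 28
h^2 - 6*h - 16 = (h - 8)*(h + 2)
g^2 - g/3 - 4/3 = (g - 4/3)*(g + 1)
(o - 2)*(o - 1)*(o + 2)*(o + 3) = o^4 + 2*o^3 - 7*o^2 - 8*o + 12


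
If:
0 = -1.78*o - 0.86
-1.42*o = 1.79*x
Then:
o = -0.48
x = 0.38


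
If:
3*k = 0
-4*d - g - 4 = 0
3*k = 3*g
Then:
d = -1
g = 0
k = 0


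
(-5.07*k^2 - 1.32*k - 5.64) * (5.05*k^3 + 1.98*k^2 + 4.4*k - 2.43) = -25.6035*k^5 - 16.7046*k^4 - 53.4036*k^3 - 4.6551*k^2 - 21.6084*k + 13.7052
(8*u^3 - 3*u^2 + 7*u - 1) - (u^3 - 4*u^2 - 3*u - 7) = 7*u^3 + u^2 + 10*u + 6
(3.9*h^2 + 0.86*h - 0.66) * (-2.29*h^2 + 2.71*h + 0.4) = -8.931*h^4 + 8.5996*h^3 + 5.402*h^2 - 1.4446*h - 0.264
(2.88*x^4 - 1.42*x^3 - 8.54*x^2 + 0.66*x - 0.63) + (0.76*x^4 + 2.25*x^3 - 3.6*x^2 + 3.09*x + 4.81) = 3.64*x^4 + 0.83*x^3 - 12.14*x^2 + 3.75*x + 4.18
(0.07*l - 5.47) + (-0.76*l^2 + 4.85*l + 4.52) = -0.76*l^2 + 4.92*l - 0.95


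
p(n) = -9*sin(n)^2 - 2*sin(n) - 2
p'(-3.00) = -0.53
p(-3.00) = -1.90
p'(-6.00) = -6.75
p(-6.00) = -3.26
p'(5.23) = 6.75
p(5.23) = -7.06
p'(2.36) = 10.42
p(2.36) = -7.87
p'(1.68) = 2.17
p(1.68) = -12.88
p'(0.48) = -9.15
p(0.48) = -4.84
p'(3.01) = 4.32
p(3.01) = -2.42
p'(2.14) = 9.25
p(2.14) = -10.07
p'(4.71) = -0.04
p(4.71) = -9.00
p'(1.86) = 5.49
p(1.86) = -12.18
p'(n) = -18*sin(n)*cos(n) - 2*cos(n)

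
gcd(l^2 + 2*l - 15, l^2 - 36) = 1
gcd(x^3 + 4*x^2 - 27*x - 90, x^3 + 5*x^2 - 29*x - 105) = x^2 - 2*x - 15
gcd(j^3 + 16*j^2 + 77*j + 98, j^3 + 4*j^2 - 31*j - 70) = j^2 + 9*j + 14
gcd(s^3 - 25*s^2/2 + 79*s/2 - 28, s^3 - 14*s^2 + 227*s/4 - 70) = s^2 - 23*s/2 + 28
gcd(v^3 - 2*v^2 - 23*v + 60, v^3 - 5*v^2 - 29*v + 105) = v^2 + 2*v - 15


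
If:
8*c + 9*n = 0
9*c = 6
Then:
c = 2/3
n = -16/27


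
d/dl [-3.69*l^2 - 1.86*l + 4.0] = -7.38*l - 1.86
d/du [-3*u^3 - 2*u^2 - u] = -9*u^2 - 4*u - 1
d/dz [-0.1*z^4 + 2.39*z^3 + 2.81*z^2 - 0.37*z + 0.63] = -0.4*z^3 + 7.17*z^2 + 5.62*z - 0.37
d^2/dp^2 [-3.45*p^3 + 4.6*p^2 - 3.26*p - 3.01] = 9.2 - 20.7*p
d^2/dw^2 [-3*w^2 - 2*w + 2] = -6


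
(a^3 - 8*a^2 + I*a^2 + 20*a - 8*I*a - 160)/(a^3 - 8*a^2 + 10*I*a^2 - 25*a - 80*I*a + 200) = (a - 4*I)/(a + 5*I)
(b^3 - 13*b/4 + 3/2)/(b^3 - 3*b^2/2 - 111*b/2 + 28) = (b^2 + b/2 - 3)/(b^2 - b - 56)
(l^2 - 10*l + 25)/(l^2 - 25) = (l - 5)/(l + 5)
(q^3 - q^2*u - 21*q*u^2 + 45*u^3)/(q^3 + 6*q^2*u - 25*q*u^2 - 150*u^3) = (q^2 - 6*q*u + 9*u^2)/(q^2 + q*u - 30*u^2)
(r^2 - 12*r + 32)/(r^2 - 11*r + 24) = (r - 4)/(r - 3)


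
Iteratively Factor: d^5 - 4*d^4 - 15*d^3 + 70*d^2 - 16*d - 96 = (d + 4)*(d^4 - 8*d^3 + 17*d^2 + 2*d - 24) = (d + 1)*(d + 4)*(d^3 - 9*d^2 + 26*d - 24) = (d - 4)*(d + 1)*(d + 4)*(d^2 - 5*d + 6) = (d - 4)*(d - 2)*(d + 1)*(d + 4)*(d - 3)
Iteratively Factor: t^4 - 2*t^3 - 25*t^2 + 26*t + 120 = (t + 2)*(t^3 - 4*t^2 - 17*t + 60) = (t - 3)*(t + 2)*(t^2 - t - 20) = (t - 5)*(t - 3)*(t + 2)*(t + 4)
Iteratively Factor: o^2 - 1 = (o + 1)*(o - 1)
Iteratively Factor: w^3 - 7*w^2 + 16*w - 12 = (w - 2)*(w^2 - 5*w + 6) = (w - 2)^2*(w - 3)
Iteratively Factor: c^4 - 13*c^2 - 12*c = (c + 1)*(c^3 - c^2 - 12*c) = (c - 4)*(c + 1)*(c^2 + 3*c) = (c - 4)*(c + 1)*(c + 3)*(c)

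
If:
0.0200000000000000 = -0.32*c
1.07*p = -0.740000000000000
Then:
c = -0.06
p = -0.69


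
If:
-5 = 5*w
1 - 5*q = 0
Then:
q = 1/5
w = -1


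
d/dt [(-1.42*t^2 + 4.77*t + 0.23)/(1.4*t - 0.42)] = (-1.988*t^2 + 1.1928*t - 2.3254)/(1.96*t^2 - 1.176*t + 0.1764)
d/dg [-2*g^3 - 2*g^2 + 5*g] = -6*g^2 - 4*g + 5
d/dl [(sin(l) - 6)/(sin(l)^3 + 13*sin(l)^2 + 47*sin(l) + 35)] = (-2*sin(l)^3 + 5*sin(l)^2 + 156*sin(l) + 317)*cos(l)/(sin(l)^3 + 13*sin(l)^2 + 47*sin(l) + 35)^2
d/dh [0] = 0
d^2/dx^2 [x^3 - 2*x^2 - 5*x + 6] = 6*x - 4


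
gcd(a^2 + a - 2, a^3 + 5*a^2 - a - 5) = a - 1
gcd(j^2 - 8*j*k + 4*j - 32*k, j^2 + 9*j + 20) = j + 4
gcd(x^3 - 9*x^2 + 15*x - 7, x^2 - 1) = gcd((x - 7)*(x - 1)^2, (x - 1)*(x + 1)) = x - 1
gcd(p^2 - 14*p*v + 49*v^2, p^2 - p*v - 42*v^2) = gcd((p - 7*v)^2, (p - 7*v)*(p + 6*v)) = p - 7*v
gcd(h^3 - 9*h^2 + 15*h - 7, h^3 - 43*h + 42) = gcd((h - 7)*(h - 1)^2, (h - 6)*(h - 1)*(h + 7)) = h - 1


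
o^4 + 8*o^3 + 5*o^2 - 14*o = o*(o - 1)*(o + 2)*(o + 7)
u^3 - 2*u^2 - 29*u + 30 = (u - 6)*(u - 1)*(u + 5)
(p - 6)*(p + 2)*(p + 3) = p^3 - p^2 - 24*p - 36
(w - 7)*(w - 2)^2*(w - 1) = w^4 - 12*w^3 + 43*w^2 - 60*w + 28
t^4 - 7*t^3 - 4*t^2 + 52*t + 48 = (t - 6)*(t - 4)*(t + 1)*(t + 2)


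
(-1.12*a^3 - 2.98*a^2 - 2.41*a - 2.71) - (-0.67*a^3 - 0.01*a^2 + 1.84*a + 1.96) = -0.45*a^3 - 2.97*a^2 - 4.25*a - 4.67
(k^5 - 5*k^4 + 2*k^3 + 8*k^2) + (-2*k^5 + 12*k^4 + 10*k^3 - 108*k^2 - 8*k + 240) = -k^5 + 7*k^4 + 12*k^3 - 100*k^2 - 8*k + 240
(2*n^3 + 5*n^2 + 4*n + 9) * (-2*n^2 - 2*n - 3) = -4*n^5 - 14*n^4 - 24*n^3 - 41*n^2 - 30*n - 27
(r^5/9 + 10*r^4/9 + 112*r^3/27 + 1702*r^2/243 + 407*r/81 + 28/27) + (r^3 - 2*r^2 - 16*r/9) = r^5/9 + 10*r^4/9 + 139*r^3/27 + 1216*r^2/243 + 263*r/81 + 28/27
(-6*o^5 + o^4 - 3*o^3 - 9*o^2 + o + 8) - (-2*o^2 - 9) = -6*o^5 + o^4 - 3*o^3 - 7*o^2 + o + 17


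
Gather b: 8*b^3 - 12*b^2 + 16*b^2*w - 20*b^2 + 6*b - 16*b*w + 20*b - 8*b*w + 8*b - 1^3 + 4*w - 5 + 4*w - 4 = 8*b^3 + b^2*(16*w - 32) + b*(34 - 24*w) + 8*w - 10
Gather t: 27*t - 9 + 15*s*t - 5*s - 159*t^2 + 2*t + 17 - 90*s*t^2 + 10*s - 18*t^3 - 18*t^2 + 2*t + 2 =5*s - 18*t^3 + t^2*(-90*s - 177) + t*(15*s + 31) + 10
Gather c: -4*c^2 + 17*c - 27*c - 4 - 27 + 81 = -4*c^2 - 10*c + 50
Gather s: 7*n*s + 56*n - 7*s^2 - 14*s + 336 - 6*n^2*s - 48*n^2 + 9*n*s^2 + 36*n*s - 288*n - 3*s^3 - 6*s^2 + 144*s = -48*n^2 - 232*n - 3*s^3 + s^2*(9*n - 13) + s*(-6*n^2 + 43*n + 130) + 336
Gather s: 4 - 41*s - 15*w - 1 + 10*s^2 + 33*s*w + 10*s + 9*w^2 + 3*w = 10*s^2 + s*(33*w - 31) + 9*w^2 - 12*w + 3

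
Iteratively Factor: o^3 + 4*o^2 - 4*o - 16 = (o + 2)*(o^2 + 2*o - 8) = (o - 2)*(o + 2)*(o + 4)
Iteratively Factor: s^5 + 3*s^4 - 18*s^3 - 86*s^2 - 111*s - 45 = (s - 5)*(s^4 + 8*s^3 + 22*s^2 + 24*s + 9) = (s - 5)*(s + 3)*(s^3 + 5*s^2 + 7*s + 3) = (s - 5)*(s + 3)^2*(s^2 + 2*s + 1) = (s - 5)*(s + 1)*(s + 3)^2*(s + 1)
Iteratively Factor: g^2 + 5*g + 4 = (g + 1)*(g + 4)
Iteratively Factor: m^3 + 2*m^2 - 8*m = (m)*(m^2 + 2*m - 8) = m*(m - 2)*(m + 4)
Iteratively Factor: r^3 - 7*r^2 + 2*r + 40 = (r - 5)*(r^2 - 2*r - 8) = (r - 5)*(r + 2)*(r - 4)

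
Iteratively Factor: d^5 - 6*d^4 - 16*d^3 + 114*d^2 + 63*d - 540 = (d + 3)*(d^4 - 9*d^3 + 11*d^2 + 81*d - 180) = (d + 3)^2*(d^3 - 12*d^2 + 47*d - 60) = (d - 4)*(d + 3)^2*(d^2 - 8*d + 15) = (d - 5)*(d - 4)*(d + 3)^2*(d - 3)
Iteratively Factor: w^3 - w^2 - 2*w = (w - 2)*(w^2 + w) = (w - 2)*(w + 1)*(w)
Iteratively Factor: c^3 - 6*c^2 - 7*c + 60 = (c + 3)*(c^2 - 9*c + 20) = (c - 4)*(c + 3)*(c - 5)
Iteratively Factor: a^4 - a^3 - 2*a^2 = (a)*(a^3 - a^2 - 2*a) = a^2*(a^2 - a - 2) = a^2*(a - 2)*(a + 1)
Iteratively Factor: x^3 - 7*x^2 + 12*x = (x - 4)*(x^2 - 3*x) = (x - 4)*(x - 3)*(x)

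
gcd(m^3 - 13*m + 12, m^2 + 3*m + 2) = 1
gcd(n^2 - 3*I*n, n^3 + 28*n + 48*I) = 1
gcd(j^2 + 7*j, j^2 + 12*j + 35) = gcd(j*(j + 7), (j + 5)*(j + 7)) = j + 7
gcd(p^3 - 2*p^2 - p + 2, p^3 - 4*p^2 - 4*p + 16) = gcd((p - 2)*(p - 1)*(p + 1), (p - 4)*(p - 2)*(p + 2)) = p - 2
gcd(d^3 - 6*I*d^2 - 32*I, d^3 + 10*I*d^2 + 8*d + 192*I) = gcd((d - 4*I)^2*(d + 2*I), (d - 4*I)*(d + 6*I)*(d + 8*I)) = d - 4*I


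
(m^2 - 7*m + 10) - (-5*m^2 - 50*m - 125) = 6*m^2 + 43*m + 135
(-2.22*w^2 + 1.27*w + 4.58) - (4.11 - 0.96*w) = -2.22*w^2 + 2.23*w + 0.47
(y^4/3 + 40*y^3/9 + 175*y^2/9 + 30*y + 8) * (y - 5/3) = y^5/3 + 35*y^4/9 + 325*y^3/27 - 65*y^2/27 - 42*y - 40/3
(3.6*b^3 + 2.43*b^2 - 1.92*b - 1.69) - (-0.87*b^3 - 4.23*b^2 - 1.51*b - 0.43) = 4.47*b^3 + 6.66*b^2 - 0.41*b - 1.26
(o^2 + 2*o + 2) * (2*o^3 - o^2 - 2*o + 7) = 2*o^5 + 3*o^4 + o^2 + 10*o + 14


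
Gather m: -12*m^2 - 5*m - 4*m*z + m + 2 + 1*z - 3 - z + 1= -12*m^2 + m*(-4*z - 4)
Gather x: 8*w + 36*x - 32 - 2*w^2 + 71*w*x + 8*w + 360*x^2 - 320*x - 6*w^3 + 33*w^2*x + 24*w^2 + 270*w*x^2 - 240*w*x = -6*w^3 + 22*w^2 + 16*w + x^2*(270*w + 360) + x*(33*w^2 - 169*w - 284) - 32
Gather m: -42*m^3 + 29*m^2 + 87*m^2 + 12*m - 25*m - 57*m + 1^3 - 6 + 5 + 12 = -42*m^3 + 116*m^2 - 70*m + 12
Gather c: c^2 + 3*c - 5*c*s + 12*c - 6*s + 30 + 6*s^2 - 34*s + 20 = c^2 + c*(15 - 5*s) + 6*s^2 - 40*s + 50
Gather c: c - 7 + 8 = c + 1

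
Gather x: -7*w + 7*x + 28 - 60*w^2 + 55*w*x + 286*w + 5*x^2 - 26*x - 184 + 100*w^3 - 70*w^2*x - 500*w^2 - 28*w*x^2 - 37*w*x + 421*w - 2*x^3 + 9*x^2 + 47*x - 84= 100*w^3 - 560*w^2 + 700*w - 2*x^3 + x^2*(14 - 28*w) + x*(-70*w^2 + 18*w + 28) - 240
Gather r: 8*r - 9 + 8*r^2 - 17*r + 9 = 8*r^2 - 9*r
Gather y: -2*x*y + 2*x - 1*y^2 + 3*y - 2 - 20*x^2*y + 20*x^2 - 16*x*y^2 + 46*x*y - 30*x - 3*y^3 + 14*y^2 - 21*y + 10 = 20*x^2 - 28*x - 3*y^3 + y^2*(13 - 16*x) + y*(-20*x^2 + 44*x - 18) + 8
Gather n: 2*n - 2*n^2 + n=-2*n^2 + 3*n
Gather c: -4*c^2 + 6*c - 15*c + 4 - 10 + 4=-4*c^2 - 9*c - 2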